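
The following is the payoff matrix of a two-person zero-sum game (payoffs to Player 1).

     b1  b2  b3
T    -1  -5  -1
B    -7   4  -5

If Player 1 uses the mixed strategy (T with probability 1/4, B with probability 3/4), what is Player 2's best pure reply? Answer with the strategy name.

b1

If Player 2 plays b1, Player 1's expected payoff is (1/4)·(-1) + (3/4)·(-7) = -11/2.
If Player 2 plays b2, Player 1's expected payoff is (1/4)·(-5) + (3/4)·4 = 7/4.
If Player 2 plays b3, Player 1's expected payoff is (1/4)·(-1) + (3/4)·(-5) = -4.
Player 2 minimizes Player 1's payoff; the smallest is -11/2, so the best response is b1.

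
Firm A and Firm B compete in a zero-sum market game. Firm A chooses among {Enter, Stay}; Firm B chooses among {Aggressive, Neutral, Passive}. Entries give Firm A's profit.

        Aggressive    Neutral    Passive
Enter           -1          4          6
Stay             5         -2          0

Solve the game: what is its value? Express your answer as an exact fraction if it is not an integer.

Row minima: Enter → -1, Stay → -2; maximin = -1.
Column maxima: Aggressive → 5, Neutral → 4, Passive → 6; minimax = 4.
-1 ≠ 4, so there is no saddle point; optimal play is mixed.
Passive is strictly dominated by Neutral (it gives Firm A strictly more in every row), so Firm B never plays it.
On the remaining 2×2 (Enter, Stay vs Aggressive, Neutral):
Let Firm A play Enter with probability p. Expected payoff against Aggressive: (-1)p + 5(1−p) = −6p + 5; against Neutral: 4p + (-2)(1−p) = 6p − 2.
Setting these equal: −6p + 5 = 6p − 2 ⇒ −12p = -7 ⇒ p = 7/12, and the value is (-6)·(7/12) + 5 = 3/2.
For Firm B: with q = P(Aggressive), equating Enter's and Stay's payoffs gives −5q + 4 = 7q − 2 ⇒ q = 1/2.

3/2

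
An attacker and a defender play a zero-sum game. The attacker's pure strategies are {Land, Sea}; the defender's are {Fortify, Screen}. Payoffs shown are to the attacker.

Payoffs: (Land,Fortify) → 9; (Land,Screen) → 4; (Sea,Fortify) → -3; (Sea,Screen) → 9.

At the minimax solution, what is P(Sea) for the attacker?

Row minima: Land → 4, Sea → -3; maximin = 4.
Column maxima: Fortify → 9, Screen → 9; minimax = 9.
4 ≠ 9, so there is no saddle point; optimal play is mixed.
Let the attacker play Land with probability p. Expected payoff against Fortify: 9p + (-3)(1−p) = 12p − 3; against Screen: 4p + 9(1−p) = −5p + 9.
Setting these equal: 12p − 3 = −5p + 9 ⇒ 17p = 12 ⇒ p = 12/17, and the value is (12)·(12/17) − 3 = 93/17.
For the defender: with q = P(Fortify), equating Land's and Sea's payoffs gives 5q + 4 = −12q + 9 ⇒ q = 5/17.

5/17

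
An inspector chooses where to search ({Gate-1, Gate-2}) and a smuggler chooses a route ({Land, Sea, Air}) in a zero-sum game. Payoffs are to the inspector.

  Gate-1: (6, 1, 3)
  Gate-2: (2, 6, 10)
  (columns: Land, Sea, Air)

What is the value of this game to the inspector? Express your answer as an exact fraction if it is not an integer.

34/9

Row minima: Gate-1 → 1, Gate-2 → 2; maximin = 2.
Column maxima: Land → 6, Sea → 6, Air → 10; minimax = 6.
2 ≠ 6, so there is no saddle point; optimal play is mixed.
Air is strictly dominated by Sea (it gives the inspector strictly more in every row), so the smuggler never plays it.
On the remaining 2×2 (Gate-1, Gate-2 vs Land, Sea):
Let the inspector play Gate-1 with probability p. Expected payoff against Land: 6p + 2(1−p) = 4p + 2; against Sea: 1p + 6(1−p) = −5p + 6.
Setting these equal: 4p + 2 = −5p + 6 ⇒ 9p = 4 ⇒ p = 4/9, and the value is (4)·(4/9) + 2 = 34/9.
For the smuggler: with q = P(Land), equating Gate-1's and Gate-2's payoffs gives 5q + 1 = −4q + 6 ⇒ q = 5/9.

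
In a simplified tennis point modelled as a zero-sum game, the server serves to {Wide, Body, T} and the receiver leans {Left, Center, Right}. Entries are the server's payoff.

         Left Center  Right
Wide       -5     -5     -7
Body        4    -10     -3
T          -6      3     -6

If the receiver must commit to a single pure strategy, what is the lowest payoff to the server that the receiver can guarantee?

-3

Column maxima: Left → 4, Center → 3, Right → -3.
The smallest of these is -3.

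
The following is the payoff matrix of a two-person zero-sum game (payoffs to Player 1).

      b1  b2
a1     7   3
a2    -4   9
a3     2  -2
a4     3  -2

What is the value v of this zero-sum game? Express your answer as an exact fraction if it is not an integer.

Row minima: a1 → 3, a2 → -4, a3 → -2, a4 → -2; maximin = 3.
Column maxima: b1 → 7, b2 → 9; minimax = 7.
3 ≠ 7, so there is no saddle point; optimal play is mixed.
a3 is strictly dominated by a1, so Player 1 never plays it.
a4 is strictly dominated by a1, so Player 1 never plays it.
On the remaining 2×2 (a1, a2 vs b1, b2):
Let Player 1 play a1 with probability p. Expected payoff against b1: 7p + (-4)(1−p) = 11p − 4; against b2: 3p + 9(1−p) = −6p + 9.
Setting these equal: 11p − 4 = −6p + 9 ⇒ 17p = 13 ⇒ p = 13/17, and the value is (11)·(13/17) − 4 = 75/17.
For Player 2: with q = P(b1), equating a1's and a2's payoffs gives 4q + 3 = −13q + 9 ⇒ q = 6/17.

75/17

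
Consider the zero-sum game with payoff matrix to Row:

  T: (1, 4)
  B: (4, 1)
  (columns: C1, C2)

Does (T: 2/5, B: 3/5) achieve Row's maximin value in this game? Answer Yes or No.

Against C1 this mix gives (2/5)·1 + (3/5)·4 = 14/5.
Against C2 this mix gives (2/5)·4 + (3/5)·1 = 11/5.
Column will play C2, holding Row to 11/5. Shifting weight toward the row that does better against C2 would raise this floor (the equalizing mix achieves 5/2 against both C2 and C1), so the proposed strategy is not optimal.

No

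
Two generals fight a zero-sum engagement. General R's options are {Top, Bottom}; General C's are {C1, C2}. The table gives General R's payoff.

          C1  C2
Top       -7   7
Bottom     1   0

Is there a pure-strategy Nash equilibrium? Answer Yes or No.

No

Row minima: Top → -7, Bottom → 0; maximin = 0.
Column maxima: C1 → 1, C2 → 7; minimax = 1.
0 ≠ 1, so no pure-strategy equilibrium exists.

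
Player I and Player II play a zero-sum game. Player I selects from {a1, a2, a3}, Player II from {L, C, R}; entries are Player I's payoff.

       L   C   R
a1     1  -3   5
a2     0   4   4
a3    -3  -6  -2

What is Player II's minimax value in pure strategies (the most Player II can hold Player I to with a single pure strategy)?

Column maxima: L → 1, C → 4, R → 5.
The smallest of these is 1.

1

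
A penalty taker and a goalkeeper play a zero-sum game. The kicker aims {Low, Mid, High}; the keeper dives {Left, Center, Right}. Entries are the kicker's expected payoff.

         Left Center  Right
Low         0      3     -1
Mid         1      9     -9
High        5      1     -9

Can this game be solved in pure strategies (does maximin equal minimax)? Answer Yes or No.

Yes

Row minima: Low → -1, Mid → -9, High → -9; maximin = -1.
Column maxima: Left → 5, Center → 9, Right → -1; minimax = -1.
maximin = minimax = -1, so a saddle point exists.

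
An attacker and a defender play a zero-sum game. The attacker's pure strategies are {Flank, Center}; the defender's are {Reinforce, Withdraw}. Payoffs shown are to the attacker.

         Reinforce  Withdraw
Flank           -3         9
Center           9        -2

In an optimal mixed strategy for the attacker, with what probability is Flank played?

11/23

Row minima: Flank → -3, Center → -2; maximin = -2.
Column maxima: Reinforce → 9, Withdraw → 9; minimax = 9.
-2 ≠ 9, so there is no saddle point; optimal play is mixed.
Let the attacker play Flank with probability p. Expected payoff against Reinforce: (-3)p + 9(1−p) = −12p + 9; against Withdraw: 9p + (-2)(1−p) = 11p − 2.
Setting these equal: −12p + 9 = 11p − 2 ⇒ −23p = -11 ⇒ p = 11/23, and the value is (-12)·(11/23) + 9 = 75/23.
For the defender: with q = P(Reinforce), equating Flank's and Center's payoffs gives −12q + 9 = 11q − 2 ⇒ q = 11/23.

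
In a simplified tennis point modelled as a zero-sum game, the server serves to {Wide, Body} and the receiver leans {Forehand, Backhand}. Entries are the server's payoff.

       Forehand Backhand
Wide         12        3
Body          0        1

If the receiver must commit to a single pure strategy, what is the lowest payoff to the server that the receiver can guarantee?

Column maxima: Forehand → 12, Backhand → 3.
The smallest of these is 3.

3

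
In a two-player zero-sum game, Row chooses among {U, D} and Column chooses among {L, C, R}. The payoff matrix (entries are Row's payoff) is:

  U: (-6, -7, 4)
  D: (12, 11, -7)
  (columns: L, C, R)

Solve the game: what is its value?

-5/29

Row minima: U → -7, D → -7; maximin = -7.
Column maxima: L → 12, C → 11, R → 4; minimax = 4.
-7 ≠ 4, so there is no saddle point; optimal play is mixed.
L is strictly dominated by C (it gives Row strictly more in every row), so Column never plays it.
On the remaining 2×2 (U, D vs C, R):
Let Row play U with probability p. Expected payoff against C: (-7)p + 11(1−p) = −18p + 11; against R: 4p + (-7)(1−p) = 11p − 7.
Setting these equal: −18p + 11 = 11p − 7 ⇒ −29p = -18 ⇒ p = 18/29, and the value is (-18)·(18/29) + 11 = -5/29.
For Column: with q = P(C), equating U's and D's payoffs gives −11q + 4 = 18q − 7 ⇒ q = 11/29.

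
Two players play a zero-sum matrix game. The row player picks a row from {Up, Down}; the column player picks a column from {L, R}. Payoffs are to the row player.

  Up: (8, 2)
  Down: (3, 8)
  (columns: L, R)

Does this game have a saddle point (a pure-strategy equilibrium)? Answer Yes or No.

Row minima: Up → 2, Down → 3; maximin = 3.
Column maxima: L → 8, R → 8; minimax = 8.
3 ≠ 8, so no pure-strategy equilibrium exists.

No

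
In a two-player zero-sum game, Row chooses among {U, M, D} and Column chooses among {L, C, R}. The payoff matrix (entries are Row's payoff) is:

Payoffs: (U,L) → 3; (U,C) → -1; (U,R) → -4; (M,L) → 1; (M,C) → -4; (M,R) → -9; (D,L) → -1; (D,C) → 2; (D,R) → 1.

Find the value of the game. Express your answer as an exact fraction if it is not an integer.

Row minima: U → -4, M → -9, D → -1; maximin = -1.
Column maxima: L → 3, C → 2, R → 1; minimax = 1.
-1 ≠ 1, so there is no saddle point; optimal play is mixed.
M is strictly dominated by U, so Row never plays it.
C is strictly dominated by R (it gives Row strictly more in every row), so Column never plays it.
On the remaining 2×2 (U, D vs L, R):
Let Row play U with probability p. Expected payoff against L: 3p + (-1)(1−p) = 4p − 1; against R: (-4)p + 1(1−p) = −5p + 1.
Setting these equal: 4p − 1 = −5p + 1 ⇒ 9p = 2 ⇒ p = 2/9, and the value is (4)·(2/9) − 1 = -1/9.
For Column: with q = P(L), equating U's and D's payoffs gives 7q − 4 = −2q + 1 ⇒ q = 5/9.

-1/9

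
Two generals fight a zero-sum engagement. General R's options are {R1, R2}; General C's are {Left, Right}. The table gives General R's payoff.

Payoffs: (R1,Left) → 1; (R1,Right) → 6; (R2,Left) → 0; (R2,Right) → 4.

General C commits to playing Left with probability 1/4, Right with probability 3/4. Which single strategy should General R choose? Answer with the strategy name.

R1

Expected payoff of R1: (1/4)·1 + (3/4)·6 = 19/4.
Expected payoff of R2: (1/4)·0 + (3/4)·4 = 3.
The largest is 19/4, so General R's best response is R1.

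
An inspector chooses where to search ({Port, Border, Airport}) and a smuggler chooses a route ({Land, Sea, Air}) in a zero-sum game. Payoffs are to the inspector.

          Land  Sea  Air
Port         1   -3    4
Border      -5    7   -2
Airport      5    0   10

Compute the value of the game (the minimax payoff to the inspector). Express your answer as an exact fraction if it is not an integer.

35/17

Row minima: Port → -3, Border → -5, Airport → 0; maximin = 0.
Column maxima: Land → 5, Sea → 7, Air → 10; minimax = 5.
0 ≠ 5, so there is no saddle point; optimal play is mixed.
Port is strictly dominated by Airport, so the inspector never plays it.
Air is strictly dominated by Land (it gives the inspector strictly more in every row), so the smuggler never plays it.
On the remaining 2×2 (Border, Airport vs Land, Sea):
Let the inspector play Border with probability p. Expected payoff against Land: (-5)p + 5(1−p) = −10p + 5; against Sea: 7p + 0(1−p) = 7p.
Setting these equal: −10p + 5 = 7p ⇒ −17p = -5 ⇒ p = 5/17, and the value is (-10)·(5/17) + 5 = 35/17.
For the smuggler: with q = P(Land), equating Border's and Airport's payoffs gives −12q + 7 = 5q ⇒ q = 7/17.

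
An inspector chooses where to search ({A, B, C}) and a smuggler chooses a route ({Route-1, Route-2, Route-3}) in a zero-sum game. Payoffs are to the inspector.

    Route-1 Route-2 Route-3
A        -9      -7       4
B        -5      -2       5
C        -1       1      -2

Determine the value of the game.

-15/11

Row minima: A → -9, B → -5, C → -2; maximin = -2.
Column maxima: Route-1 → -1, Route-2 → 1, Route-3 → 5; minimax = -1.
-2 ≠ -1, so there is no saddle point; optimal play is mixed.
A is strictly dominated by B, so the inspector never plays it.
Route-2 is strictly dominated by Route-1 (it gives the inspector strictly more in every row), so the smuggler never plays it.
On the remaining 2×2 (B, C vs Route-1, Route-3):
Let the inspector play B with probability p. Expected payoff against Route-1: (-5)p + (-1)(1−p) = −4p − 1; against Route-3: 5p + (-2)(1−p) = 7p − 2.
Setting these equal: −4p − 1 = 7p − 2 ⇒ −11p = -1 ⇒ p = 1/11, and the value is (-4)·(1/11) − 1 = -15/11.
For the smuggler: with q = P(Route-1), equating B's and C's payoffs gives −10q + 5 = q − 2 ⇒ q = 7/11.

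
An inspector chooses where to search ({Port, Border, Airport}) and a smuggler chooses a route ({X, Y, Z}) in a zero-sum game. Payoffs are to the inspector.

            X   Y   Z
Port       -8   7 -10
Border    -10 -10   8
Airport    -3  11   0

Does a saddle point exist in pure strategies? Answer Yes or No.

Yes

Row minima: Port → -10, Border → -10, Airport → -3; maximin = -3.
Column maxima: X → -3, Y → 11, Z → 8; minimax = -3.
maximin = minimax = -3, so a saddle point exists.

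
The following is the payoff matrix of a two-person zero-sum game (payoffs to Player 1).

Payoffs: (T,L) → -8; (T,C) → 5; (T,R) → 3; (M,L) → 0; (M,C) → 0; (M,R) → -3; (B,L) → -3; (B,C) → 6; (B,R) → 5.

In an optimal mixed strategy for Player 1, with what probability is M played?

8/11

Row minima: T → -8, M → -3, B → -3; maximin = -3.
Column maxima: L → 0, C → 6, R → 5; minimax = 0.
-3 ≠ 0, so there is no saddle point; optimal play is mixed.
T is strictly dominated by B, so Player 1 never plays it.
C is strictly dominated by R (it gives Player 1 strictly more in every row), so Player 2 never plays it.
On the remaining 2×2 (M, B vs L, R):
Let Player 1 play M with probability p. Expected payoff against L: 0p + (-3)(1−p) = 3p − 3; against R: (-3)p + 5(1−p) = −8p + 5.
Setting these equal: 3p − 3 = −8p + 5 ⇒ 11p = 8 ⇒ p = 8/11, and the value is (3)·(8/11) − 3 = -9/11.
For Player 2: with q = P(L), equating M's and B's payoffs gives 3q − 3 = −8q + 5 ⇒ q = 8/11.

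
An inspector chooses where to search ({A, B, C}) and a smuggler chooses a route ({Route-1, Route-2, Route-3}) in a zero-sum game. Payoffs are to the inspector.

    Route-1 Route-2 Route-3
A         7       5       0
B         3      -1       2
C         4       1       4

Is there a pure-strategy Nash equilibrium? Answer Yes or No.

Row minima: A → 0, B → -1, C → 1; maximin = 1.
Column maxima: Route-1 → 7, Route-2 → 5, Route-3 → 4; minimax = 4.
1 ≠ 4, so no pure-strategy equilibrium exists.

No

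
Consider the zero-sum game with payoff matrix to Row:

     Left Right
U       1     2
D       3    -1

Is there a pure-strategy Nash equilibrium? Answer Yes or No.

No

Row minima: U → 1, D → -1; maximin = 1.
Column maxima: Left → 3, Right → 2; minimax = 2.
1 ≠ 2, so no pure-strategy equilibrium exists.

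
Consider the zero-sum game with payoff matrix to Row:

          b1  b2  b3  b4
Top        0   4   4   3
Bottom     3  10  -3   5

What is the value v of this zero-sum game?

6/5

Row minima: Top → 0, Bottom → -3; maximin = 0.
Column maxima: b1 → 3, b2 → 10, b3 → 4, b4 → 5; minimax = 3.
0 ≠ 3, so there is no saddle point; optimal play is mixed.
b2 is strictly dominated by b1 (it gives Row strictly more in every row), so Column never plays it.
b4 is strictly dominated by b1 (it gives Row strictly more in every row), so Column never plays it.
On the remaining 2×2 (Top, Bottom vs b1, b3):
Let Row play Top with probability p. Expected payoff against b1: 0p + 3(1−p) = −3p + 3; against b3: 4p + (-3)(1−p) = 7p − 3.
Setting these equal: −3p + 3 = 7p − 3 ⇒ −10p = -6 ⇒ p = 3/5, and the value is (-3)·(3/5) + 3 = 6/5.
For Column: with q = P(b1), equating Top's and Bottom's payoffs gives −4q + 4 = 6q − 3 ⇒ q = 7/10.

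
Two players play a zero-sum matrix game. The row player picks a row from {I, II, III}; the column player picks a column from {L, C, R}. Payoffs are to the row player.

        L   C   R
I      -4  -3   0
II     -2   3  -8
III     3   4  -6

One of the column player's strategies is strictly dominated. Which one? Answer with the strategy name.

L holds the row player's payoff strictly below C in every row: -4 < -3, -2 < 3, 3 < 4.
So C is strictly dominated for the column player.

C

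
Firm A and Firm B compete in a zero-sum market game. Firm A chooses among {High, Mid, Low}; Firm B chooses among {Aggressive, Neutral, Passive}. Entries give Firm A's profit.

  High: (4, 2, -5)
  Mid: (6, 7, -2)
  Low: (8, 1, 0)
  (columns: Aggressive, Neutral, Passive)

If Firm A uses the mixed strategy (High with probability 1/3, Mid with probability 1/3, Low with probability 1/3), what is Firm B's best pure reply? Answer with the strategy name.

Passive

If Firm B plays Aggressive, Firm A's expected payoff is (1/3)·4 + (1/3)·6 + (1/3)·8 = 6.
If Firm B plays Neutral, Firm A's expected payoff is (1/3)·2 + (1/3)·7 + (1/3)·1 = 10/3.
If Firm B plays Passive, Firm A's expected payoff is (1/3)·(-5) + (1/3)·(-2) + (1/3)·0 = -7/3.
Firm B minimizes Firm A's payoff; the smallest is -7/3, so the best response is Passive.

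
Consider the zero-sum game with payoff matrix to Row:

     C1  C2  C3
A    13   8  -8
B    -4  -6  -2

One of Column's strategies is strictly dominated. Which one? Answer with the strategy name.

C2 holds Row's payoff strictly below C1 in every row: 8 < 13, -6 < -4.
So C1 is strictly dominated for Column.

C1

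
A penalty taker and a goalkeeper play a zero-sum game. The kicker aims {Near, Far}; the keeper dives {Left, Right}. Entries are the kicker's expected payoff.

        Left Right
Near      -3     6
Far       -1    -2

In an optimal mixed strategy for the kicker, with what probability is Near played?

Row minima: Near → -3, Far → -2; maximin = -2.
Column maxima: Left → -1, Right → 6; minimax = -1.
-2 ≠ -1, so there is no saddle point; optimal play is mixed.
Let the kicker play Near with probability p. Expected payoff against Left: (-3)p + (-1)(1−p) = −2p − 1; against Right: 6p + (-2)(1−p) = 8p − 2.
Setting these equal: −2p − 1 = 8p − 2 ⇒ −10p = -1 ⇒ p = 1/10, and the value is (-2)·(1/10) − 1 = -6/5.
For the keeper: with q = P(Left), equating Near's and Far's payoffs gives −9q + 6 = q − 2 ⇒ q = 4/5.

1/10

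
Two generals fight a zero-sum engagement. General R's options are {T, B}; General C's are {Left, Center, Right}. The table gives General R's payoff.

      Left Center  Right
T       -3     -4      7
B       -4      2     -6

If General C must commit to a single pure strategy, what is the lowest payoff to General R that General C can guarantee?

-3

Column maxima: Left → -3, Center → 2, Right → 7.
The smallest of these is -3.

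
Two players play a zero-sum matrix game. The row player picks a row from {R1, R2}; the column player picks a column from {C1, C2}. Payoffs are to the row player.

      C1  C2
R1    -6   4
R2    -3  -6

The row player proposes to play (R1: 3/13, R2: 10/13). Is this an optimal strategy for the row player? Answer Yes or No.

Against C1 this mix gives (3/13)·(-6) + (10/13)·(-3) = -48/13.
Against C2 this mix gives (3/13)·4 + (10/13)·(-6) = -48/13.
All of the column player's active replies (C1, C2) yield -48/13, and no column does worse for the row player. The mix makes the column player indifferent and guarantees -48/13, so it is optimal.

Yes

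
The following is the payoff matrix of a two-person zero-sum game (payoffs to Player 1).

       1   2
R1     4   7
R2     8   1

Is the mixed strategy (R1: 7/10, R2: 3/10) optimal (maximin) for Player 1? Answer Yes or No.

Yes

Against 1 this mix gives (7/10)·4 + (3/10)·8 = 26/5.
Against 2 this mix gives (7/10)·7 + (3/10)·1 = 26/5.
All of Player 2's active replies (1, 2) yield 26/5, and no column does worse for Player 1. The mix makes Player 2 indifferent and guarantees 26/5, so it is optimal.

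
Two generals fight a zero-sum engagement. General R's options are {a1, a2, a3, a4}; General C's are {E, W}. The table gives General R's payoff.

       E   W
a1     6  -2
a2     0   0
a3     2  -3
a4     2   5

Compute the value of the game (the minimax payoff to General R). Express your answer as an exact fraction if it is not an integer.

Row minima: a1 → -2, a2 → 0, a3 → -3, a4 → 2; maximin = 2.
Column maxima: E → 6, W → 5; minimax = 5.
2 ≠ 5, so there is no saddle point; optimal play is mixed.
a2 is strictly dominated by a4, so General R never plays it.
a3 is strictly dominated by a1, so General R never plays it.
On the remaining 2×2 (a1, a4 vs E, W):
Let General R play a1 with probability p. Expected payoff against E: 6p + 2(1−p) = 4p + 2; against W: (-2)p + 5(1−p) = −7p + 5.
Setting these equal: 4p + 2 = −7p + 5 ⇒ 11p = 3 ⇒ p = 3/11, and the value is (4)·(3/11) + 2 = 34/11.
For General C: with q = P(E), equating a1's and a4's payoffs gives 8q − 2 = −3q + 5 ⇒ q = 7/11.

34/11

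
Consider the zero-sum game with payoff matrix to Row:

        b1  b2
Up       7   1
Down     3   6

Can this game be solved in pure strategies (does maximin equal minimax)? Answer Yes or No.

Row minima: Up → 1, Down → 3; maximin = 3.
Column maxima: b1 → 7, b2 → 6; minimax = 6.
3 ≠ 6, so no pure-strategy equilibrium exists.

No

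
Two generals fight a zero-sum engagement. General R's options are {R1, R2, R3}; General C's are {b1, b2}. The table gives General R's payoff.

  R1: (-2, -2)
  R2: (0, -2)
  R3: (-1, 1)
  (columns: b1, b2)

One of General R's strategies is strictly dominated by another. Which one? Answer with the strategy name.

R1

R3 gives a strictly higher payoff than R1 against every column: -1 > -2, 1 > -2.
So R1 is strictly dominated and General R never plays it.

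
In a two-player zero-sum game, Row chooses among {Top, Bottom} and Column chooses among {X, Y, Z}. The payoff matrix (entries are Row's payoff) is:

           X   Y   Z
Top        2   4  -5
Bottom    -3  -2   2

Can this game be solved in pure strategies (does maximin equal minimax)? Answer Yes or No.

No

Row minima: Top → -5, Bottom → -3; maximin = -3.
Column maxima: X → 2, Y → 4, Z → 2; minimax = 2.
-3 ≠ 2, so no pure-strategy equilibrium exists.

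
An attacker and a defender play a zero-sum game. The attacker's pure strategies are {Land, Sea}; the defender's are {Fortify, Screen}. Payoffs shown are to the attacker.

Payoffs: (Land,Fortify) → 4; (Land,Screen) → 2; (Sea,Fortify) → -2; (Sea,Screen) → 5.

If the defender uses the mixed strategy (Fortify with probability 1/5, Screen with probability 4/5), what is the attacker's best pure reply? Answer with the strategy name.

Expected payoff of Land: (1/5)·4 + (4/5)·2 = 12/5.
Expected payoff of Sea: (1/5)·(-2) + (4/5)·5 = 18/5.
The largest is 18/5, so the attacker's best response is Sea.

Sea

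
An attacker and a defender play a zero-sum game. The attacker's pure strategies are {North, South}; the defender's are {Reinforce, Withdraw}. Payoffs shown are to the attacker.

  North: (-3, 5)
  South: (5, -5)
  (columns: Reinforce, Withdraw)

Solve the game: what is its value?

5/9

Row minima: North → -3, South → -5; maximin = -3.
Column maxima: Reinforce → 5, Withdraw → 5; minimax = 5.
-3 ≠ 5, so there is no saddle point; optimal play is mixed.
Let the attacker play North with probability p. Expected payoff against Reinforce: (-3)p + 5(1−p) = −8p + 5; against Withdraw: 5p + (-5)(1−p) = 10p − 5.
Setting these equal: −8p + 5 = 10p − 5 ⇒ −18p = -10 ⇒ p = 5/9, and the value is (-8)·(5/9) + 5 = 5/9.
For the defender: with q = P(Reinforce), equating North's and South's payoffs gives −8q + 5 = 10q − 5 ⇒ q = 5/9.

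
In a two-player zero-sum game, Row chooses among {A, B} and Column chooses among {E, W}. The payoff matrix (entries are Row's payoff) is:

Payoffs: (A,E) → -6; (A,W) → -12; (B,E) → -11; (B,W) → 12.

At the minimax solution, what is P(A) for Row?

Row minima: A → -12, B → -11; maximin = -11.
Column maxima: E → -6, W → 12; minimax = -6.
-11 ≠ -6, so there is no saddle point; optimal play is mixed.
Let Row play A with probability p. Expected payoff against E: (-6)p + (-11)(1−p) = 5p − 11; against W: (-12)p + 12(1−p) = −24p + 12.
Setting these equal: 5p − 11 = −24p + 12 ⇒ 29p = 23 ⇒ p = 23/29, and the value is (5)·(23/29) − 11 = -204/29.
For Column: with q = P(E), equating A's and B's payoffs gives 6q − 12 = −23q + 12 ⇒ q = 24/29.

23/29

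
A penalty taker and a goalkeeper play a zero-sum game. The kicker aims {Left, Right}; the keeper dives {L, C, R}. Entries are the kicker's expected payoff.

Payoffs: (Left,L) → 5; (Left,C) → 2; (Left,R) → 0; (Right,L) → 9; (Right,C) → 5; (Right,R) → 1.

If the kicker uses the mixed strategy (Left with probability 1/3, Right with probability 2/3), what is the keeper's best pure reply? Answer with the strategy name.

If the keeper plays L, the kicker's expected payoff is (1/3)·5 + (2/3)·9 = 23/3.
If the keeper plays C, the kicker's expected payoff is (1/3)·2 + (2/3)·5 = 4.
If the keeper plays R, the kicker's expected payoff is (1/3)·0 + (2/3)·1 = 2/3.
The keeper minimizes the kicker's payoff; the smallest is 2/3, so the best response is R.

R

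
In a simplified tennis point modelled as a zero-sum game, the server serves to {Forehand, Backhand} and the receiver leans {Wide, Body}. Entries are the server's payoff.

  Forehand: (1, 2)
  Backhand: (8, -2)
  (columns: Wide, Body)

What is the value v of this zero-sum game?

18/11

Row minima: Forehand → 1, Backhand → -2; maximin = 1.
Column maxima: Wide → 8, Body → 2; minimax = 2.
1 ≠ 2, so there is no saddle point; optimal play is mixed.
Let the server play Forehand with probability p. Expected payoff against Wide: 1p + 8(1−p) = −7p + 8; against Body: 2p + (-2)(1−p) = 4p − 2.
Setting these equal: −7p + 8 = 4p − 2 ⇒ −11p = -10 ⇒ p = 10/11, and the value is (-7)·(10/11) + 8 = 18/11.
For the receiver: with q = P(Wide), equating Forehand's and Backhand's payoffs gives −q + 2 = 10q − 2 ⇒ q = 4/11.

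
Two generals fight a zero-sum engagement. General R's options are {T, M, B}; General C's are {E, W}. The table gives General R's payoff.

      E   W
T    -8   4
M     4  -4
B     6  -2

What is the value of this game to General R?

Row minima: T → -8, M → -4, B → -2; maximin = -2.
Column maxima: E → 6, W → 4; minimax = 4.
-2 ≠ 4, so there is no saddle point; optimal play is mixed.
M is strictly dominated by B, so General R never plays it.
On the remaining 2×2 (T, B vs E, W):
Let General R play T with probability p. Expected payoff against E: (-8)p + 6(1−p) = −14p + 6; against W: 4p + (-2)(1−p) = 6p − 2.
Setting these equal: −14p + 6 = 6p − 2 ⇒ −20p = -8 ⇒ p = 2/5, and the value is (-14)·(2/5) + 6 = 2/5.
For General C: with q = P(E), equating T's and B's payoffs gives −12q + 4 = 8q − 2 ⇒ q = 3/10.

2/5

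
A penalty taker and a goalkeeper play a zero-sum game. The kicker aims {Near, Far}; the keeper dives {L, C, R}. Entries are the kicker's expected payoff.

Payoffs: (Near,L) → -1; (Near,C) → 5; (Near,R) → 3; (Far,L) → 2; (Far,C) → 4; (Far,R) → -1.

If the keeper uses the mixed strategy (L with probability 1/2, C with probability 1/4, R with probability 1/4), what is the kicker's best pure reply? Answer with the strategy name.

Far

Expected payoff of Near: (1/2)·(-1) + (1/4)·5 + (1/4)·3 = 3/2.
Expected payoff of Far: (1/2)·2 + (1/4)·4 + (1/4)·(-1) = 7/4.
The largest is 7/4, so the kicker's best response is Far.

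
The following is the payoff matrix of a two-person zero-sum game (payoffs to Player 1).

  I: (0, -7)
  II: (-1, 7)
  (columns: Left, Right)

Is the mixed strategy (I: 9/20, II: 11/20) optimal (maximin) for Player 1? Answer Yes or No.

No

Against Left this mix gives (9/20)·0 + (11/20)·(-1) = -11/20.
Against Right this mix gives (9/20)·(-7) + (11/20)·7 = 7/10.
Player 2 will play Left, holding Player 1 to -11/20. Shifting weight toward the row that does better against Left would raise this floor (the equalizing mix achieves -7/15 against both Left and Right), so the proposed strategy is not optimal.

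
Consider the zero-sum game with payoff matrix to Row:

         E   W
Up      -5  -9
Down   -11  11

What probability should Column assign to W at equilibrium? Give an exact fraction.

3/13

Row minima: Up → -9, Down → -11; maximin = -9.
Column maxima: E → -5, W → 11; minimax = -5.
-9 ≠ -5, so there is no saddle point; optimal play is mixed.
Let Row play Up with probability p. Expected payoff against E: (-5)p + (-11)(1−p) = 6p − 11; against W: (-9)p + 11(1−p) = −20p + 11.
Setting these equal: 6p − 11 = −20p + 11 ⇒ 26p = 22 ⇒ p = 11/13, and the value is (6)·(11/13) − 11 = -77/13.
For Column: with q = P(E), equating Up's and Down's payoffs gives 4q − 9 = −22q + 11 ⇒ q = 10/13.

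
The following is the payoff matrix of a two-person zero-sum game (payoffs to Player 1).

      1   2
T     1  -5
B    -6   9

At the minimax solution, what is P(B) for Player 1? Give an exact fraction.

Row minima: T → -5, B → -6; maximin = -5.
Column maxima: 1 → 1, 2 → 9; minimax = 1.
-5 ≠ 1, so there is no saddle point; optimal play is mixed.
Let Player 1 play T with probability p. Expected payoff against 1: 1p + (-6)(1−p) = 7p − 6; against 2: (-5)p + 9(1−p) = −14p + 9.
Setting these equal: 7p − 6 = −14p + 9 ⇒ 21p = 15 ⇒ p = 5/7, and the value is (7)·(5/7) − 6 = -1.
For Player 2: with q = P(1), equating T's and B's payoffs gives 6q − 5 = −15q + 9 ⇒ q = 2/3.

2/7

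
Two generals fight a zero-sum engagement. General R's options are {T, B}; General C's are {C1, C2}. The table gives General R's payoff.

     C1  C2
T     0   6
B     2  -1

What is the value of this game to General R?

Row minima: T → 0, B → -1; maximin = 0.
Column maxima: C1 → 2, C2 → 6; minimax = 2.
0 ≠ 2, so there is no saddle point; optimal play is mixed.
Let General R play T with probability p. Expected payoff against C1: 0p + 2(1−p) = −2p + 2; against C2: 6p + (-1)(1−p) = 7p − 1.
Setting these equal: −2p + 2 = 7p − 1 ⇒ −9p = -3 ⇒ p = 1/3, and the value is (-2)·(1/3) + 2 = 4/3.
For General C: with q = P(C1), equating T's and B's payoffs gives −6q + 6 = 3q − 1 ⇒ q = 7/9.

4/3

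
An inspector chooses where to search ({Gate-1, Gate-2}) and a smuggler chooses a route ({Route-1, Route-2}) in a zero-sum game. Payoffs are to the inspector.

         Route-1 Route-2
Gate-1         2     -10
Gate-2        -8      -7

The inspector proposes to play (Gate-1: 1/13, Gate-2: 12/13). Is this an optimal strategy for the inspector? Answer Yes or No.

Against Route-1 this mix gives (1/13)·2 + (12/13)·(-8) = -94/13.
Against Route-2 this mix gives (1/13)·(-10) + (12/13)·(-7) = -94/13.
All of the smuggler's active replies (Route-1, Route-2) yield -94/13, and no column does worse for the inspector. The mix makes the smuggler indifferent and guarantees -94/13, so it is optimal.

Yes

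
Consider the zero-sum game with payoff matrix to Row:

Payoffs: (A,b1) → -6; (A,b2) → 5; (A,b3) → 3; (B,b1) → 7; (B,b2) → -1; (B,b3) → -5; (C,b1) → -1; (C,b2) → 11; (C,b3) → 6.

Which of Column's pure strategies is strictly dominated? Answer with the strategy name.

b2

b3 holds Row's payoff strictly below b2 in every row: 3 < 5, -5 < -1, 6 < 11.
So b2 is strictly dominated for Column.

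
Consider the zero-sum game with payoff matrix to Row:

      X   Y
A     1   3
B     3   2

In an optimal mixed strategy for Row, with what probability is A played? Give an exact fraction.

Row minima: A → 1, B → 2; maximin = 2.
Column maxima: X → 3, Y → 3; minimax = 3.
2 ≠ 3, so there is no saddle point; optimal play is mixed.
Let Row play A with probability p. Expected payoff against X: 1p + 3(1−p) = −2p + 3; against Y: 3p + 2(1−p) = p + 2.
Setting these equal: −2p + 3 = p + 2 ⇒ −3p = -1 ⇒ p = 1/3, and the value is (-2)·(1/3) + 3 = 7/3.
For Column: with q = P(X), equating A's and B's payoffs gives −2q + 3 = q + 2 ⇒ q = 1/3.

1/3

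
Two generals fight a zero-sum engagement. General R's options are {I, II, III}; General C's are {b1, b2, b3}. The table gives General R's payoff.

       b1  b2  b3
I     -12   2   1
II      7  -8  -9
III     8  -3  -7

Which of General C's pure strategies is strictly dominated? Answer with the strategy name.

b2

b3 holds General R's payoff strictly below b2 in every row: 1 < 2, -9 < -8, -7 < -3.
So b2 is strictly dominated for General C.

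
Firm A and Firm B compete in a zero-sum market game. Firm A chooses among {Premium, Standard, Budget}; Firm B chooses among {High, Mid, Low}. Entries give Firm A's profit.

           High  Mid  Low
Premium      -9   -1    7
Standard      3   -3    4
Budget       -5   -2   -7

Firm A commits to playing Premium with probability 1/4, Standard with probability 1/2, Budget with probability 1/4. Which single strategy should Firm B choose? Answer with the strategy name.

Mid

If Firm B plays High, Firm A's expected payoff is (1/4)·(-9) + (1/2)·3 + (1/4)·(-5) = -2.
If Firm B plays Mid, Firm A's expected payoff is (1/4)·(-1) + (1/2)·(-3) + (1/4)·(-2) = -9/4.
If Firm B plays Low, Firm A's expected payoff is (1/4)·7 + (1/2)·4 + (1/4)·(-7) = 2.
Firm B minimizes Firm A's payoff; the smallest is -9/4, so the best response is Mid.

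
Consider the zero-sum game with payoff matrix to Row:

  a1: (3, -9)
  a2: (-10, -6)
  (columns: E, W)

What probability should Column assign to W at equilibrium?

Row minima: a1 → -9, a2 → -10; maximin = -9.
Column maxima: E → 3, W → -6; minimax = -6.
-9 ≠ -6, so there is no saddle point; optimal play is mixed.
Let Row play a1 with probability p. Expected payoff against E: 3p + (-10)(1−p) = 13p − 10; against W: (-9)p + (-6)(1−p) = −3p − 6.
Setting these equal: 13p − 10 = −3p − 6 ⇒ 16p = 4 ⇒ p = 1/4, and the value is (13)·(1/4) − 10 = -27/4.
For Column: with q = P(E), equating a1's and a2's payoffs gives 12q − 9 = −4q − 6 ⇒ q = 3/16.

13/16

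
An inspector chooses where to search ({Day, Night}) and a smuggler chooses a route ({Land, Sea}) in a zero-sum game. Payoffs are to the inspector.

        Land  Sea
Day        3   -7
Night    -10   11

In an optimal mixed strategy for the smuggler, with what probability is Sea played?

13/31

Row minima: Day → -7, Night → -10; maximin = -7.
Column maxima: Land → 3, Sea → 11; minimax = 3.
-7 ≠ 3, so there is no saddle point; optimal play is mixed.
Let the inspector play Day with probability p. Expected payoff against Land: 3p + (-10)(1−p) = 13p − 10; against Sea: (-7)p + 11(1−p) = −18p + 11.
Setting these equal: 13p − 10 = −18p + 11 ⇒ 31p = 21 ⇒ p = 21/31, and the value is (13)·(21/31) − 10 = -37/31.
For the smuggler: with q = P(Land), equating Day's and Night's payoffs gives 10q − 7 = −21q + 11 ⇒ q = 18/31.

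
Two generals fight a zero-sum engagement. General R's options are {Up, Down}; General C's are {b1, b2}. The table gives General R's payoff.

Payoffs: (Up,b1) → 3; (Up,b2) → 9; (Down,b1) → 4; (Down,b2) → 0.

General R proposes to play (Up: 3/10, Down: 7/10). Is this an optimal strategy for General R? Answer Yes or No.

No

Against b1 this mix gives (3/10)·3 + (7/10)·4 = 37/10.
Against b2 this mix gives (3/10)·9 + (7/10)·0 = 27/10.
General C will play b2, holding General R to 27/10. Shifting weight toward the row that does better against b2 would raise this floor (the equalizing mix achieves 18/5 against both b2 and b1), so the proposed strategy is not optimal.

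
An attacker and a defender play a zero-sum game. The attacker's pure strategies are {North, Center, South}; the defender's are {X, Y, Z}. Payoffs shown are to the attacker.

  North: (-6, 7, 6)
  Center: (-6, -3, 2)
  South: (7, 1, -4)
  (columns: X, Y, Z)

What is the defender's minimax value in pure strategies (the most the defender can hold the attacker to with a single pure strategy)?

Column maxima: X → 7, Y → 7, Z → 6.
The smallest of these is 6.

6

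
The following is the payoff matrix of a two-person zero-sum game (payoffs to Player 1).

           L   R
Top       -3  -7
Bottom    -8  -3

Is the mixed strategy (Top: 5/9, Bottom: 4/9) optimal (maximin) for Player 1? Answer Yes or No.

Yes

Against L this mix gives (5/9)·(-3) + (4/9)·(-8) = -47/9.
Against R this mix gives (5/9)·(-7) + (4/9)·(-3) = -47/9.
All of Player 2's active replies (L, R) yield -47/9, and no column does worse for Player 1. The mix makes Player 2 indifferent and guarantees -47/9, so it is optimal.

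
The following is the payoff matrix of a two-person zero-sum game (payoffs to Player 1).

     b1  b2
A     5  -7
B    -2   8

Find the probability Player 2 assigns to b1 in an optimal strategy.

15/22

Row minima: A → -7, B → -2; maximin = -2.
Column maxima: b1 → 5, b2 → 8; minimax = 5.
-2 ≠ 5, so there is no saddle point; optimal play is mixed.
Let Player 1 play A with probability p. Expected payoff against b1: 5p + (-2)(1−p) = 7p − 2; against b2: (-7)p + 8(1−p) = −15p + 8.
Setting these equal: 7p − 2 = −15p + 8 ⇒ 22p = 10 ⇒ p = 5/11, and the value is (7)·(5/11) − 2 = 13/11.
For Player 2: with q = P(b1), equating A's and B's payoffs gives 12q − 7 = −10q + 8 ⇒ q = 15/22.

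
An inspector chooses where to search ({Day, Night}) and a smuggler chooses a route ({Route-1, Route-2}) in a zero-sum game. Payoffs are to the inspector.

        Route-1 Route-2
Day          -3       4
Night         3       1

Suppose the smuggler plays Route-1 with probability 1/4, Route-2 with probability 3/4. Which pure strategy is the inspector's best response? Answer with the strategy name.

Day

Expected payoff of Day: (1/4)·(-3) + (3/4)·4 = 9/4.
Expected payoff of Night: (1/4)·3 + (3/4)·1 = 3/2.
The largest is 9/4, so the inspector's best response is Day.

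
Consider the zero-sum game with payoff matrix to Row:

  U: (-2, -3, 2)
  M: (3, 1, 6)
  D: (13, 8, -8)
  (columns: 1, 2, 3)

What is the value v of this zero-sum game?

Row minima: U → -3, M → 1, D → -8; maximin = 1.
Column maxima: 1 → 13, 2 → 8, 3 → 6; minimax = 6.
1 ≠ 6, so there is no saddle point; optimal play is mixed.
U is strictly dominated by M, so Row never plays it.
1 is strictly dominated by 2 (it gives Row strictly more in every row), so Column never plays it.
On the remaining 2×2 (M, D vs 2, 3):
Let Row play M with probability p. Expected payoff against 2: 1p + 8(1−p) = −7p + 8; against 3: 6p + (-8)(1−p) = 14p − 8.
Setting these equal: −7p + 8 = 14p − 8 ⇒ −21p = -16 ⇒ p = 16/21, and the value is (-7)·(16/21) + 8 = 8/3.
For Column: with q = P(2), equating M's and D's payoffs gives −5q + 6 = 16q − 8 ⇒ q = 2/3.

8/3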